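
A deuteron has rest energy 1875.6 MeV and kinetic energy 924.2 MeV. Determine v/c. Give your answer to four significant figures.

0.7424

γ = 1 + K/(mc²) = 1 + 924.2/1875.6 = 1.4927.
β = √(1 − 1/γ²) = √(1 − 0.448802) = √0.551198 = 0.7424.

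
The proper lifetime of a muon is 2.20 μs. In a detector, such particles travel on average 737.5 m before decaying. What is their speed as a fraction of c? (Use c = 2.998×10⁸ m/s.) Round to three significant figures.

0.745c

Lab distance = (lab lifetime)·v = γτ·βc, so βγ = d/(cτ) = 737.5/(2.998×10⁸ × 2.200×10^-6) = 1.1182.
With βγ = 1.1182: γ² = 1 + (βγ)² = 2.25037, and β = (βγ)/γ = 1.1182/1.50012 = 0.745.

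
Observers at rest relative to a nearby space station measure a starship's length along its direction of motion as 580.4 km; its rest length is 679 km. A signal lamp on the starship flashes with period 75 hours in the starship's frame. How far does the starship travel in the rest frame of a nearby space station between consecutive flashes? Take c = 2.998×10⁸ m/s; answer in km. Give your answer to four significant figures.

4.915×10^10 km

Length contraction gives γ = L₀/L = 679/580.4 = 1.16988.
β = √(1 − 1/γ²) = 0.51898. Lab-frame period = γτ = 1.16988×75 hours = 87.741 hours. Distance = βc × γτ = 0.51898 × 2.998×10⁸ m/s × 315867.6 s = 4.9146×10^13 m = 4.915×10^10 km.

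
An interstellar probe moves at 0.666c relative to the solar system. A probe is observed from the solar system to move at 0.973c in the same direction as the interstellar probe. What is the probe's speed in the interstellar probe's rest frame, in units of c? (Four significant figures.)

0.8722c

Transform to the interstellar probe's frame: u' = (u − v)/(1 − uv/c²).
u' = (0.973 − 0.666)/(1 − 0.973×0.666) = 0.307/0.351982 = 0.8722.
Speed in the interstellar probe's frame: 0.8722c (in the same direction).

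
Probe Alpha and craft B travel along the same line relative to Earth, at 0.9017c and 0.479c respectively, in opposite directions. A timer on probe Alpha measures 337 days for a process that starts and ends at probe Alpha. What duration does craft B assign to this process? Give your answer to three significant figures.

Transform probe Alpha's velocity into craft B's frame: (0.9017 + 0.479)/(1 + 0.9017·0.479) = 1.3807/1.4319143, so the relative speed is 0.96423c.
γ for this relative speed: γ = 1/√(1 − 0.929739) = 3.7726.
The clock on probe Alpha records proper time, so craft B measures Δt = γΔτ = 3.7726 × 337 = 1270 days.

1270 days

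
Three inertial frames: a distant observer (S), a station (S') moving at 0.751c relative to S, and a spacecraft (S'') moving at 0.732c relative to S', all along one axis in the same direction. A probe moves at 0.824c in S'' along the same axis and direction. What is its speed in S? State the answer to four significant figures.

First combine the probe and spacecraft (S''→S'): u₁ = (0.824 + 0.732)/(1 + 0.824×0.732) = 1.556/1.603168 = 0.97058.
Then combine with the station (S'→S): u = (0.97058 + 0.751)/(1 + 0.97058×0.751) = 1.72158/1.72890558 = 0.99576.

0.9958c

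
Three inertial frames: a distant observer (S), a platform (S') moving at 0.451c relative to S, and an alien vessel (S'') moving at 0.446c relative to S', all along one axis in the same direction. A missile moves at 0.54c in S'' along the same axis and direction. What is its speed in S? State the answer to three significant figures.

Compose velocities in two stages. Stage 1 (into S'): u₁ = (0.54+0.446)/(1+0.54×0.446) = 0.79462.
Stage 2 (into S): u = (0.79462+0.451)/(1+0.79462×0.451) = 0.91699, so the speed is 0.917c.

0.917c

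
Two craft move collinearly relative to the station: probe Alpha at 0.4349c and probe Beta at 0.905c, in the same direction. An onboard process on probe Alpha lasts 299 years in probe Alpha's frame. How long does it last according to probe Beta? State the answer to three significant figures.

Transform probe Alpha's velocity into probe Beta's frame: (0.4349 − 0.905)/(1 − 0.4349·0.905) = −0.4701/0.6064155, so the relative speed is 0.77521c.
At |u| = 0.77521c, γ = (1 − 0.600951)^(−1/2) = 1.583.
The clock on probe Alpha records proper time, so probe Beta measures Δt = γΔτ = 1.583 × 299 = 473 years.

473 years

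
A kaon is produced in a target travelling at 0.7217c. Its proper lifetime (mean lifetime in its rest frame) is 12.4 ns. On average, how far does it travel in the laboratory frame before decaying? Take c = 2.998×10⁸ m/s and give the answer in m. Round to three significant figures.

β² = 0.52085089, so γ = 1/√0.47914911 = 1.4447.
Lab-frame lifetime: Δt = γτ = 1.4447 × 12.4 ns = 17.914 ns.
Distance: d = vΔt = 0.7217 × 2.998×10⁸ m/s × 1.7914×10^-8 s = 3.88 m.

3.88 m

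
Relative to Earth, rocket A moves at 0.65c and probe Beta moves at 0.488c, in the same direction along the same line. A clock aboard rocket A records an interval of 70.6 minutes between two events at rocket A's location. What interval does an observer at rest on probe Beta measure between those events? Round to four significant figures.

72.68 minutes

Transform rocket A's velocity into probe Beta's frame: (0.65 − 0.488)/(1 − 0.65·0.488) = 0.162/0.6828, so the relative speed is 0.23726c.
At |u| = 0.23726c, γ = (1 − 0.0562923)^(−1/2) = 1.0294.
The clock on rocket A records proper time, so probe Beta measures Δt = γΔτ = 1.0294 × 70.6 = 72.68 minutes.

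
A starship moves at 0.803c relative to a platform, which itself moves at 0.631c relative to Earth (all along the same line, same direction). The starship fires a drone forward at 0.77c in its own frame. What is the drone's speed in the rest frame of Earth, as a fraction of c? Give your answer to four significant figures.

First combine the drone and starship (S''→S'): u₁ = (0.77 + 0.803)/(1 + 0.77×0.803) = 1.573/1.61831 = 0.972.
Then combine with the platform (S'→S): u = (0.972 + 0.631)/(1 + 0.972×0.631) = 1.603/1.613332 = 0.9936.

0.9936c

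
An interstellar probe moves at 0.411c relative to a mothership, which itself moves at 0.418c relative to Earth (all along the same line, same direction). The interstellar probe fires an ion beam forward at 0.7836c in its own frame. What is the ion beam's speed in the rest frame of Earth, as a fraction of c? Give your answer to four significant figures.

0.9593c

Apply u = (u'+v)/(1+u'v) twice. Ion beam in the mothership frame: (0.7836+0.411)/(1+0.7836·0.411) = 1.1946/1.3220596 = 0.90359c.
That velocity, transformed to the rest frame of Earth: (0.90359+0.418)/(1+0.90359·0.418) = 1.32159/1.37770062 = 0.95927c.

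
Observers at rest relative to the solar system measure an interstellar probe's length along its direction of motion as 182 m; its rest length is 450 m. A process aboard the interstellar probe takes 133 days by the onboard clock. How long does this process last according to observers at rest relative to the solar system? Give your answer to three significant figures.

329 days

From L = L₀/γ: γ = 450/182 = 2.47253.
Δt = γΔτ = 2.47253 × 133 = 329 days.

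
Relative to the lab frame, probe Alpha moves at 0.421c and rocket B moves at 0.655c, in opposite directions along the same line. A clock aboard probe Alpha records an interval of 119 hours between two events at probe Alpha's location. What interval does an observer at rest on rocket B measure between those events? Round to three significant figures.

The velocity of probe Alpha relative to rocket B is (0.421 + 0.655)c / (1 + 0.421×0.655) = 0.84342c; relative speed 0.84342c.
γ for this relative speed: γ = 1/√(1 − 0.711357) = 1.8613.
Probe Alpha's interval is proper; time dilation gives Δt_B = γΔτ = 1.8613 × 119 hours = 221 hours.

221 hours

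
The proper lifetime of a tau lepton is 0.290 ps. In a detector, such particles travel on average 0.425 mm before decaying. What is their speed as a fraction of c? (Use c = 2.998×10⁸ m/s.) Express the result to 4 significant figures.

d = βγcτ ⇒ βγ = d/(cτ) = 4.250×10^-4 m / (8.6942×10^-5 m) = 4.8883.
β = (βγ)/√(1+(βγ)²) = 4.8883/√24.8955 = 0.9797.

0.9797c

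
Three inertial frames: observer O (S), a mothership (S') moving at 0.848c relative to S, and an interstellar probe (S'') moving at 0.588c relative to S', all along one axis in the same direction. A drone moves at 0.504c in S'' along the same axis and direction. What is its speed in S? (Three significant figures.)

Compose velocities in two stages. Stage 1 (into S'): u₁ = (0.504+0.588)/(1+0.504×0.588) = 0.84236.
Stage 2 (into S): u = (0.84236+0.848)/(1+0.84236×0.848) = 0.98602, so the speed is 0.986c.

0.986c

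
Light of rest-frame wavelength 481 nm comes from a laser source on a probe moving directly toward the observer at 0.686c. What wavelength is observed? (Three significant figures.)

208 nm

Relativistic Doppler for wavelength: λ_obs = λ_src · √((1−β)/(1+β)).
With β = 0.686: factor = √(0.314/1.686) = 0.43155.
λ_obs = 481 × 0.43155 = 208 nm.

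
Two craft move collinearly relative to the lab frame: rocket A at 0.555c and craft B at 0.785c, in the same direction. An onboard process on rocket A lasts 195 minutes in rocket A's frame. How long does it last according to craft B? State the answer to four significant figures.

213.5 minutes

Speed of rocket A in craft B's frame: u = (v_A − v_B)/(1 − v_A v_B/c²) = (0.555 − 0.785)/(1 − 0.555×0.785) = −0.23/0.564325 = −0.40757; |u| = 0.40757c.
γ for this relative speed: γ = 1/√(1 − 0.166113) = 1.0951.
The clock on rocket A records proper time, so craft B measures Δt = γΔτ = 1.0951 × 195 = 213.5 minutes.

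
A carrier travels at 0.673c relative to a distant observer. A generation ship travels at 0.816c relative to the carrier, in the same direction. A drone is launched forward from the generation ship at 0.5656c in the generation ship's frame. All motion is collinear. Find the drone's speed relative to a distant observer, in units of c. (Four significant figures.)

0.9891c

Compose velocities in two stages. Stage 1 (into S'): u₁ = (0.5656+0.816)/(1+0.5656×0.816) = 0.94531.
Stage 2 (into S): u = (0.94531+0.673)/(1+0.94531×0.673) = 0.98907, so the speed is 0.9891c.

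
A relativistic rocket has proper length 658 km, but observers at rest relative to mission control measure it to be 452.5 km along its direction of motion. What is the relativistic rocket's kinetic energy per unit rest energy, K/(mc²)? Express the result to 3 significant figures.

Length contraction gives γ = L₀/L = 658/452.5 = 1.45414.
Since K = (γ−1)mc², K/(mc²) = 1.45414 − 1 = 0.454.

0.454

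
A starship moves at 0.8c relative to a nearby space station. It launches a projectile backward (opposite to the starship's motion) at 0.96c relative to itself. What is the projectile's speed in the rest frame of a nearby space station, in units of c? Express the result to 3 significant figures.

0.690c

In units of c, u = (u' + v)/(1 + u'v) with u' = −0.96 and v = 0.8.
Numerator: −0.96 + 0.8 = −0.16. Denominator: 1 + (−0.96)(0.8) = 0.232.
u = −0.16/0.232 = −0.68966, so the speed is 0.690c.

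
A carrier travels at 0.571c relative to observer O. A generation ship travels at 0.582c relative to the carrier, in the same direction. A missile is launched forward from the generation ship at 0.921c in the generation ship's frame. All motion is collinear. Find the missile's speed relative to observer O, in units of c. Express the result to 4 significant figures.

0.9941c

Compose velocities in two stages. Stage 1 (into S'): u₁ = (0.921+0.582)/(1+0.921×0.582) = 0.9785.
Stage 2 (into S): u = (0.9785+0.571)/(1+0.9785×0.571) = 0.99408, so the speed is 0.9941c.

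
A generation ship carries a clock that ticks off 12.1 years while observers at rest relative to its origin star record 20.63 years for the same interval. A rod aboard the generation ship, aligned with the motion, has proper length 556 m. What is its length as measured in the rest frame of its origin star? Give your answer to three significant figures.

326 m

From Δt = γΔτ: γ = 20.63/12.1 = 1.70496.
The rod contracts by the same γ: 556 m / 1.70496 = 326 m.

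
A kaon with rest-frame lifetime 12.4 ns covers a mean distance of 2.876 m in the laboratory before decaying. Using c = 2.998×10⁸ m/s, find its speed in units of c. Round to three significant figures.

Let x = d/(cτ) = 2.876 m / (2.998×10⁸ m/s × 1.240×10^-8 s) = 0.77363. Since d = βγcτ, x = βγ = β/√(1−β²).
Solving: β² = x²/(1+x²) = 0.598503/1.598503 = 0.374415, so β = 0.612.

0.612c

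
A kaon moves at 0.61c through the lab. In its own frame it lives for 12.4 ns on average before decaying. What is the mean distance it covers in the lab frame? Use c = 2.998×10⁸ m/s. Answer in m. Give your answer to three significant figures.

2.86 m

γ = 1/√(1 − β²) = 1/√(1 − 0.3721) = 1/√0.6279 = 1/0.792401 = 1.262.
Lab-frame lifetime: Δt = γτ = 1.262 × 12.4 ns = 15.649 ns.
Distance: d = vΔt = 0.61 × 2.998×10⁸ m/s × 1.5649×10^-8 s = 2.86 m.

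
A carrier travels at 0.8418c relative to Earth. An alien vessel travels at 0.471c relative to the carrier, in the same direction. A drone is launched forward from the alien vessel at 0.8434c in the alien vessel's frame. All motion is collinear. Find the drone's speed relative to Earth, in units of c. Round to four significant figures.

First combine the drone and alien vessel (S''→S'): u₁ = (0.8434 + 0.471)/(1 + 0.8434×0.471) = 1.3144/1.3972414 = 0.94071.
Then combine with the carrier (S'→S): u = (0.94071 + 0.8418)/(1 + 0.94071×0.8418) = 1.78251/1.791889678 = 0.99477.

0.9948c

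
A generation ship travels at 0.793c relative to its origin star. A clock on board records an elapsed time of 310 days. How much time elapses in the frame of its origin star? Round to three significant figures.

γ = 1/√(1 − β²) = 1/√(1 − 0.628849) = 1/√0.371151 = 1/0.609222 = 1.6414.
The onboard clock measures proper time, so the interval in the rest frame of its origin star is dilated: Δt = γ·Δτ = 1.6414 × 310 days = 509 days.

509 days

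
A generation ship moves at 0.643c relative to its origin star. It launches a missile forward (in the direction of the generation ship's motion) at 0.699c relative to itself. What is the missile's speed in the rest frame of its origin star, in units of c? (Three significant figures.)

0.926c

Relativistic velocity addition: u = (u' + v)/(1 + u'v/c²), with u' = 0.699c and v = 0.643c.
Numerator: 0.699 + 0.643 = 1.342. Denominator: 1 + (0.699)(0.643) = 1.449457.
u = 1.342/1.449457 = 0.92586, so the speed is 0.926c.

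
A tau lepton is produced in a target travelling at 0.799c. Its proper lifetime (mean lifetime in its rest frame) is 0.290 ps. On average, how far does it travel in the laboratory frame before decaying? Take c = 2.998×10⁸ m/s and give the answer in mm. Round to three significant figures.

γ = 1/√(1 − β²) = 1/√(1 − 0.638401) = 1/√0.361599 = 1/0.601331 = 1.663.
Lab-frame lifetime: Δt = γτ = 1.663 × 0.290 ps = 0.48227 ps.
Distance: d = vΔt = 0.799 × 2.998×10⁸ m/s × 4.8227×10^-13 s = 1.16×10^-4 m = 0.116 mm.

0.116 mm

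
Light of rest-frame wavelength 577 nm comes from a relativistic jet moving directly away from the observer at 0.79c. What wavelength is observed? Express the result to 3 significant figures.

Relativistic Doppler for wavelength: λ_obs = λ_src · √((1+β)/(1−β)).
With β = 0.79: factor = √(1.79/0.21) = 2.9196.
λ_obs = 577 × 2.9196 = 1680 nm.

1680 nm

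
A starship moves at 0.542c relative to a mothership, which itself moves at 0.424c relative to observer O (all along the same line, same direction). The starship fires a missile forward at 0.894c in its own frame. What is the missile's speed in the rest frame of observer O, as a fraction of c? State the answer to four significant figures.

Apply u = (u'+v)/(1+u'v) twice. Missile in the mothership frame: (0.894+0.542)/(1+0.894·0.542) = 1.436/1.484548 = 0.9673c.
That velocity, transformed to the rest frame of observer O: (0.9673+0.424)/(1+0.9673·0.424) = 1.3913/1.4101352 = 0.98664c.

0.9866c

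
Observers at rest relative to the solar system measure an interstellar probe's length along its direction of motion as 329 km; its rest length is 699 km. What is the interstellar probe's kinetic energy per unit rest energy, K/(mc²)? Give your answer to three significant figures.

Length contraction gives γ = L₀/L = 699/329 = 2.12462.
Since K = (γ−1)mc², K/(mc²) = 2.12462 − 1 = 1.12.

1.12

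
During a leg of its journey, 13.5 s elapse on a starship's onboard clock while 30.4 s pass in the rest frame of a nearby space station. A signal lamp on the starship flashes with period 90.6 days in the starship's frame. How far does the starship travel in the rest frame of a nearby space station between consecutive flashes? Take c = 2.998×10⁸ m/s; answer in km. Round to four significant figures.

4.735×10^12 km

From Δt = γΔτ: γ = 30.4/13.5 = 2.25185.
β = √(1 − 1/γ²) = 0.89599. Lab-frame period = γτ = 2.25185×90.6 days = 204.02 days. Distance = βc × γτ = 0.89599 × 2.998×10⁸ m/s × 17627328 s = 4.7350×10^15 m = 4.735×10^12 km.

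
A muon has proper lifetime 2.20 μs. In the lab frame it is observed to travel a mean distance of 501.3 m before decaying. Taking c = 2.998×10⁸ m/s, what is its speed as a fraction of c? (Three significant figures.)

0.605c

Lab distance = (lab lifetime)·v = γτ·βc, so βγ = d/(cτ) = 501.3/(2.998×10⁸ × 2.200×10^-6) = 0.76005.
With βγ = 0.76005: γ² = 1 + (βγ)² = 1.577676, and β = (βγ)/γ = 0.76005/1.25606 = 0.605.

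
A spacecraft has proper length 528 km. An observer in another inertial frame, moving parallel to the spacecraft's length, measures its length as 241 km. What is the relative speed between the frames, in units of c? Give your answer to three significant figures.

0.890c

Length contraction gives γ = L₀/L = 528/241 = 2.1909.
β = √(1 − 1/γ²) = √0.791669 = 0.890.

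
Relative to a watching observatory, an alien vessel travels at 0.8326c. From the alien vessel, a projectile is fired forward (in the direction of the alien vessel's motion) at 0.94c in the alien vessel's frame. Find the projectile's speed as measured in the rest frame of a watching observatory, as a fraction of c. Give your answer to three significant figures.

0.994c

Relativistic velocity addition: u = (u' + v)/(1 + u'v/c²), with u' = 0.94c and v = 0.8326c.
Numerator: 0.94 + 0.8326 = 1.7726. Denominator: 1 + (0.94)(0.8326) = 1.782644.
u = 1.7726/1.782644 = 0.99437, so the speed is 0.994c.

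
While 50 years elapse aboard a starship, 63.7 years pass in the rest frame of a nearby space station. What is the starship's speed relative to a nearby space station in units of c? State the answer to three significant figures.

0.620c

γ = Δt/Δτ = 63.7/50 = 1.274.
β = √(1 − 1/γ²) = √(1 − 0.616114) = √0.383886 = 0.620.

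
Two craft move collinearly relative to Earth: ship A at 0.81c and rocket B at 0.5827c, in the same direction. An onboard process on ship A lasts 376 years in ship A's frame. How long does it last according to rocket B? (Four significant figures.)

416.6 years

Transform ship A's velocity into rocket B's frame: (0.81 − 0.5827)/(1 − 0.81·0.5827) = 0.2273/0.528013, so the relative speed is 0.43048c.
γ for this relative speed: γ = 1/√(1 − 0.185313) = 1.1079.
Ship A's interval is proper; time dilation gives Δt_B = γΔτ = 1.1079 × 376 years = 416.6 years.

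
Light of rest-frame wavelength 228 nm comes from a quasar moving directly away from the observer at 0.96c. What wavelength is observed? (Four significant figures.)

1596 nm

Relativistic Doppler for wavelength: λ_obs = λ_src · √((1+β)/(1−β)).
With β = 0.96: factor = √(1.96/0.04) = 7.
λ_obs = 228 × 7 = 1596 nm.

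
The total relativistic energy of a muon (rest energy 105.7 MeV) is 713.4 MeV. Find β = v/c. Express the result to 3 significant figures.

0.989

Total energy E = γmc² gives γ = 713.4/105.7 = 6.7493.
Hence β = √(1 − 1/γ²) = √(1 − 0.0219524) = √0.9780476 = 0.989.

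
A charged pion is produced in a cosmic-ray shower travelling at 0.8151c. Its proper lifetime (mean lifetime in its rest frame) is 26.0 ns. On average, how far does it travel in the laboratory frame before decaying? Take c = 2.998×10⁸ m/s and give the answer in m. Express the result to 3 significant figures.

β² = 0.66438801, so γ = 1/√0.33561199 = 1.7262.
Lab-frame lifetime: Δt = γτ = 1.7262 × 26.0 ns = 44.881 ns.
Distance: d = vΔt = 0.8151 × 2.998×10⁸ m/s × 4.4881×10^-8 s = 11.0 m.

11.0 m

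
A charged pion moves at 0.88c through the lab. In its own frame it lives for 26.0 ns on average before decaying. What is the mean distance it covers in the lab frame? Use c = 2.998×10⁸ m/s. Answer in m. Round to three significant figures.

γ = 1/√(1 − β²) = 1/√(1 − 0.7744) = 1/√0.2256 = 1/0.474974 = 2.1054.
Lab-frame lifetime: Δt = γτ = 2.1054 × 26.0 ns = 54.74 ns.
Distance: d = vΔt = 0.88 × 2.998×10⁸ m/s × 5.4740×10^-8 s = 14.4 m.

14.4 m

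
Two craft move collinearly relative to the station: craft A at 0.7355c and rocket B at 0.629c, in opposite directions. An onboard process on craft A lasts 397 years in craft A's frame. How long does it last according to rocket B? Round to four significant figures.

The velocity of craft A relative to rocket B is (0.7355 + 0.629)c / (1 + 0.7355×0.629) = 0.93291c; relative speed 0.93291c.
γ for this relative speed: γ = 1/√(1 − 0.870321) = 2.7769.
The clock on craft A records proper time, so rocket B measures Δt = γΔτ = 2.7769 × 397 = 1102 years.

1102 years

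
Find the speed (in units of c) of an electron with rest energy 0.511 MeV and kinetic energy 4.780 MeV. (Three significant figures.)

0.995c

γ = 1 + K/(mc²) = 1 + 4.780/0.511 = 10.354.
β = √(1 − 1/γ²) = √(1 − 0.0093279) = √0.9906721 = 0.995.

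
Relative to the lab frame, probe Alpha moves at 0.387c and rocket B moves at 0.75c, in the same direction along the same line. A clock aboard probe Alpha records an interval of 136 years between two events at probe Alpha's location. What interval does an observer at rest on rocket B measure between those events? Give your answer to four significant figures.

158.3 years

Speed of probe Alpha in rocket B's frame: u = (v_A − v_B)/(1 − v_A v_B/c²) = (0.387 − 0.75)/(1 − 0.387×0.75) = −0.363/0.70975 = −0.51145; |u| = 0.51145c.
γ for this relative speed: γ = 1/√(1 − 0.261581) = 1.1637.
Probe Alpha's interval is proper; time dilation gives Δt_B = γΔτ = 1.1637 × 136 years = 158.3 years.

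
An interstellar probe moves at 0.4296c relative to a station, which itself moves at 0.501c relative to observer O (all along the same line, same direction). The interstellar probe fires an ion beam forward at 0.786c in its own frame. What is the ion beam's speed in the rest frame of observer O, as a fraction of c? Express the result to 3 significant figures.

0.969c

Compose velocities in two stages. Stage 1 (into S'): u₁ = (0.786+0.4296)/(1+0.786×0.4296) = 0.90875.
Stage 2 (into S): u = (0.90875+0.501)/(1+0.90875×0.501) = 0.96871, so the speed is 0.969c.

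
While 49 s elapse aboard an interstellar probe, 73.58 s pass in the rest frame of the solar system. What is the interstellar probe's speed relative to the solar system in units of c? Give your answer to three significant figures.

0.746c

γ = Δt/Δτ = 73.58/49 = 1.5016.
β = √(1 − 1/γ²) = √(1 − 0.443498) = √0.556502 = 0.746.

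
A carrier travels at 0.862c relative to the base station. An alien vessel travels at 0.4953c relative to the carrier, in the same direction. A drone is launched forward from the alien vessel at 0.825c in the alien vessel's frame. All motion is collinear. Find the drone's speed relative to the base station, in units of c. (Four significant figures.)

First combine the drone and alien vessel (S''→S'): u₁ = (0.825 + 0.4953)/(1 + 0.825×0.4953) = 1.3203/1.4086225 = 0.9373.
Then combine with the carrier (S'→S): u = (0.9373 + 0.862)/(1 + 0.9373×0.862) = 1.7993/1.8079526 = 0.99521.

0.9952c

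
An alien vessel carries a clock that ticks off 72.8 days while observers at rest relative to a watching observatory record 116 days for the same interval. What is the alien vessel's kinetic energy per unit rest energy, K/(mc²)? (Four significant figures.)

0.5934

γ = Δt/Δτ = 116/72.8 = 1.59341.
K/(mc²) = γ − 1 = 1.59341 − 1 = 0.5934.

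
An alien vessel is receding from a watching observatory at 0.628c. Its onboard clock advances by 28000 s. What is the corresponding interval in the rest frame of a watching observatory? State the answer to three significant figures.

36000 s

β² = 0.394384, so γ = 1/√0.605616 = 1.285.
The onboard clock measures proper time, so the interval in the rest frame of a watching observatory is dilated: Δt = γ·Δτ = 1.285 × 28000 s = 36000 s.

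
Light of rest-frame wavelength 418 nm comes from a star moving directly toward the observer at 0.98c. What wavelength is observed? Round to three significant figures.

Relativistic Doppler for wavelength: λ_obs = λ_src · √((1−β)/(1+β)).
With β = 0.98: factor = √(0.02/1.98) = 0.1005.
λ_obs = 418 × 0.1005 = 42.0 nm.

42.0 nm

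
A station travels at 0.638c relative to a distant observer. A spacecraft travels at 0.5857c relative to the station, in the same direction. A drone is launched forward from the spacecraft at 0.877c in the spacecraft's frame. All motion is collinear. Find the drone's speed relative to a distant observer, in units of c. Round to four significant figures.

Apply u = (u'+v)/(1+u'v) twice. Drone in the station frame: (0.877+0.5857)/(1+0.877·0.5857) = 1.4627/1.5136589 = 0.96633c.
That velocity, transformed to the rest frame of a distant observer: (0.96633+0.638)/(1+0.96633·0.638) = 1.60433/1.61651854 = 0.99246c.

0.9925c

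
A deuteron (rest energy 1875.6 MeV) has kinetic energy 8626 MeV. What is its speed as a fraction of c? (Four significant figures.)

γ = 1 + K/(mc²) = 1 + 8626/1875.6 = 5.5991.
β = √(1 − 1/γ²) = √(1 − 0.031898) = √0.968102 = 0.9839.

0.9839c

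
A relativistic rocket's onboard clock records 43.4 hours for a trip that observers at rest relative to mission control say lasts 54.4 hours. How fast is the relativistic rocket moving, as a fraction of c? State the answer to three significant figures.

0.603c

γ = Δt/Δτ = 54.4/43.4 = 1.2535.
β = √(1 − 1/γ²) = √(1 − 0.636431) = √0.363569 = 0.603.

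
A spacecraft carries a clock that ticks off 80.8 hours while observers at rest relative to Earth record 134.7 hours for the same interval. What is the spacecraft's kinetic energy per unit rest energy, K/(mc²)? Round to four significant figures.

From Δt = γΔτ: γ = 134.7/80.8 = 1.66708.
Since K = (γ−1)mc², K/(mc²) = 1.66708 − 1 = 0.6671.

0.6671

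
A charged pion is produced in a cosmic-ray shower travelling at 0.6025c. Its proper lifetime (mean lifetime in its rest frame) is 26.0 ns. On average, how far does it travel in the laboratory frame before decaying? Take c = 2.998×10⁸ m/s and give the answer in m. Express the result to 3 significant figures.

5.88 m

γ = 1/√(1 − β²) = 1/√(1 − 0.36300625) = 1/√0.63699375 = 1/0.798119 = 1.2529.
Lab-frame lifetime: Δt = γτ = 1.2529 × 26.0 ns = 32.575 ns.
Distance: d = vΔt = 0.6025 × 2.998×10⁸ m/s × 3.2575×10^-8 s = 5.88 m.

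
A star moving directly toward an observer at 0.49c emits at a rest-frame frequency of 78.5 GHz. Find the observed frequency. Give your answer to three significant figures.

134 GHz

Relativistic Doppler (source moving toward): f_obs = f_src · √((1+β)/(1−β)).
With β = 0.49: factor = √(1.49/0.51) = 1.7093.
f_obs = 78.5 × 1.7093 = 134 GHz.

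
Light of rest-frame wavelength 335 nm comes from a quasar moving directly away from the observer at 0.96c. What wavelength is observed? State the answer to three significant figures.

2340 nm

Relativistic Doppler for wavelength: λ_obs = λ_src · √((1+β)/(1−β)).
With β = 0.96: factor = √(1.96/0.04) = 7.
λ_obs = 335 × 7 = 2340 nm.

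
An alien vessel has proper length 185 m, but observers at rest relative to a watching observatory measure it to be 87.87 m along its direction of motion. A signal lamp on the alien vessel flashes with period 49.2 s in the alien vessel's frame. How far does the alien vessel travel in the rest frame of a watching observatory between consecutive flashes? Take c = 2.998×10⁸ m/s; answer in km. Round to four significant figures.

γ = L₀/L = 185/87.87 = 2.10538.
β = √(1 − 1/γ²) = 0.88. Lab-frame period = γτ = 2.10538×49.2 s = 103.58 s. Distance = βc × γτ = 0.88 × 2.998×10⁸ m/s × 103.58 s = 2.7327×10^10 m = 2.733×10^7 km.

2.733×10^7 km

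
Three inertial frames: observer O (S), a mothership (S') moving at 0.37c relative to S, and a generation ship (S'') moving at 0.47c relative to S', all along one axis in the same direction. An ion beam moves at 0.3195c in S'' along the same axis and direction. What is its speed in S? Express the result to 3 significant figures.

Apply u = (u'+v)/(1+u'v) twice. Ion beam in the mothership frame: (0.3195+0.47)/(1+0.3195·0.47) = 0.7895/1.150165 = 0.68642c.
That velocity, transformed to the rest frame of observer O: (0.68642+0.37)/(1+0.68642·0.37) = 1.05642/1.2539754 = 0.84246c.

0.842c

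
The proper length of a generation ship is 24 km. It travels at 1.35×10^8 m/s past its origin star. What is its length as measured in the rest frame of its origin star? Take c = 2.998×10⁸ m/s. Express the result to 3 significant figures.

β = v/c = (1.35×10^8 m/s)/(2.998×10⁸ m/s) = 0.4503.
With β = 0.4503, γ = 1/√(1 − 0.4503²) = 1/√0.79722991 = 1.12.
Length contraction: L = L₀/γ = 24/1.12 = 21.4 km.

21.4 km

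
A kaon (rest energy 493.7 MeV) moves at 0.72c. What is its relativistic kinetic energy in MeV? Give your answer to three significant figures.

218 MeV

Lorentz factor: γ = (1 − 0.5184)^(−1/2) = 1.44098.
Kinetic energy: K = (γ − 1)mc² = (1.44098 − 1) × 493.7 MeV = 0.44098 × 493.7 = 218 MeV.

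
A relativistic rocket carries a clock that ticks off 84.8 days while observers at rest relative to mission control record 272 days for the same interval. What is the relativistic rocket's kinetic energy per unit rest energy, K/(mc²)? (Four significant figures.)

2.208

The time-dilation ratio gives γ = 272/84.8 = 3.20755.
K/(mc²) = γ − 1 = 3.20755 − 1 = 2.208.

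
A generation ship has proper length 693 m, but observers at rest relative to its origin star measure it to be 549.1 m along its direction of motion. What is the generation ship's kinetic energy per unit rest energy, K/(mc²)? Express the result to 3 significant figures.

0.262

γ = L₀/L = 693/549.1 = 1.26207.
Since K = (γ−1)mc², K/(mc²) = 1.26207 − 1 = 0.262.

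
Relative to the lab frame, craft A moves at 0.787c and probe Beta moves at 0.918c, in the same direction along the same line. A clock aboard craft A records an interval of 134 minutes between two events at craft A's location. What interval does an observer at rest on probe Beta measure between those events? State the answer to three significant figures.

152 minutes

Speed of craft A in probe Beta's frame: u = (v_A − v_B)/(1 − v_A v_B/c²) = (0.787 − 0.918)/(1 − 0.787×0.918) = −0.131/0.277534 = −0.47201; |u| = 0.47201c.
γ for this relative speed: γ = 1/√(1 − 0.222793) = 1.1343.
The clock on craft A records proper time, so probe Beta measures Δt = γΔτ = 1.1343 × 134 = 152 minutes.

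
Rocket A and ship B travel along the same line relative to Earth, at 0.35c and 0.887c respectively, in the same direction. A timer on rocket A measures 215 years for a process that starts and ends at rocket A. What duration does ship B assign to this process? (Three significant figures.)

The velocity of rocket A relative to ship B is (0.35 − 0.887)c / (1 − 0.35×0.887) = −0.77877c; relative speed 0.77877c.
γ for this relative speed: γ = 1/√(1 − 0.606483) = 1.5941.
The clock on rocket A records proper time, so ship B measures Δt = γΔτ = 1.5941 × 215 = 343 years.

343 years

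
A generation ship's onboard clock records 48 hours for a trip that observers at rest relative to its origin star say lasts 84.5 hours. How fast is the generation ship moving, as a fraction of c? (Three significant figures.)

0.823c

γ = Δt/Δτ = 84.5/48 = 1.7604.
β = √(1 − 1/γ²) = √(1 − 0.322684) = √0.677316 = 0.823.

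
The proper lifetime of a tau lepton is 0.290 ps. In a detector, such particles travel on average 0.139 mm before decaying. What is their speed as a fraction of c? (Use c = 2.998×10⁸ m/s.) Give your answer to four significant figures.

0.8478c

Lab distance = (lab lifetime)·v = γτ·βc, so βγ = d/(cτ) = 1.390×10^-4/(2.998×10⁸ × 2.900×10^-13) = 1.5988.
With βγ = 1.5988: γ² = 1 + (βγ)² = 3.55616, and β = (βγ)/γ = 1.5988/1.88578 = 0.8478.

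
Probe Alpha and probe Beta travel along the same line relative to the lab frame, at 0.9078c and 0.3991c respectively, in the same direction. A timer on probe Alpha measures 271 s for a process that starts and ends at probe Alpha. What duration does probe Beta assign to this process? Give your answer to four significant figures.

Speed of probe Alpha in probe Beta's frame: u = (v_A − v_B)/(1 − v_A v_B/c²) = (0.9078 − 0.3991)/(1 − 0.9078×0.3991) = 0.5087/0.63769702 = 0.79771; |u| = 0.79771c.
γ for this relative speed: γ = 1/√(1 − 0.636341) = 1.6583.
The clock on probe Alpha records proper time, so probe Beta measures Δt = γΔτ = 1.6583 × 271 = 449.4 s.

449.4 s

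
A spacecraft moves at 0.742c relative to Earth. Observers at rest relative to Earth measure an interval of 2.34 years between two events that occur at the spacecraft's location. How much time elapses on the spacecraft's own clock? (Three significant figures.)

1.57 years

γ = 1/√(1 − β²) = 1/√(1 − 0.550564) = 1/√0.449436 = 1/0.6704 = 1.4916.
The spacecraft's clock runs slow as seen from Earth, so Δτ = Δt/γ = 2.34/1.4916 = 1.57 years.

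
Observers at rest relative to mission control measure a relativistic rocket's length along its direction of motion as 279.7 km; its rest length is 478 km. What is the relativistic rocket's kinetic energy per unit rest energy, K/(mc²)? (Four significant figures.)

Length contraction gives γ = L₀/L = 478/279.7 = 1.70897.
Since K = (γ−1)mc², K/(mc²) = 1.70897 − 1 = 0.7090.

0.7090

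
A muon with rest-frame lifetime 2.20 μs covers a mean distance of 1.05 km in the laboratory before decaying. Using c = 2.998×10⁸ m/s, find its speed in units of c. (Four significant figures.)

Let x = d/(cτ) = 1050 m / (2.998×10⁸ m/s × 2.200×10^-6 s) = 1.592. Since d = βγcτ, x = βγ = β/√(1−β²).
Solving: β² = x²/(1+x²) = 2.53446/3.53446 = 0.717071, so β = 0.8468.

0.8468c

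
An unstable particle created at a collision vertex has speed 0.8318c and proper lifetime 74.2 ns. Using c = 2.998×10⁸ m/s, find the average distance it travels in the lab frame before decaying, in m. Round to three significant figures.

33.3 m

With β = 0.8318, γ = 1/√(1 − 0.8318²) = 1/√0.30810876 = 1.8016.
Lab-frame lifetime: Δt = γτ = 1.8016 × 74.2 ns = 133.68 ns.
Distance: d = vΔt = 0.8318 × 2.998×10⁸ m/s × 1.3368×10^-7 s = 33.3 m.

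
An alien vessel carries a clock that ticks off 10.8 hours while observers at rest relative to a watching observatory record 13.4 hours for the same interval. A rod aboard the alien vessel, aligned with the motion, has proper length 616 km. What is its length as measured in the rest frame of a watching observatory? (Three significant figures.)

496 km

The time-dilation ratio gives γ = 13.4/10.8 = 1.24074.
L = L₀/γ = 616/1.24074 = 496 km.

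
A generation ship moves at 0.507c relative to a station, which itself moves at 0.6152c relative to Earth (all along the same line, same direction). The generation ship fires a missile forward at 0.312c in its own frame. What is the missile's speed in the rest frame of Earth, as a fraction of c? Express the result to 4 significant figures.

0.9215c

Compose velocities in two stages. Stage 1 (into S'): u₁ = (0.312+0.507)/(1+0.312×0.507) = 0.70714.
Stage 2 (into S): u = (0.70714+0.6152)/(1+0.70714×0.6152) = 0.92147, so the speed is 0.9215c.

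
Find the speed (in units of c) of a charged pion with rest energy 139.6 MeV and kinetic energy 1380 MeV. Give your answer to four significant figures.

0.9958c

K = (γ−1)mc², so γ = 1 + 1380/139.6 = 10.885.
Then v/c = √(1 − γ⁻²) = √(1 − 0.00844001) = √0.99155999 = 0.9958.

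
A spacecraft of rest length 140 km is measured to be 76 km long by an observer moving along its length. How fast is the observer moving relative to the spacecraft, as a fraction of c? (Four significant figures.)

Length contraction gives γ = L₀/L = 140/76 = 1.8421.
β = √(1 − 1/γ²) = √0.705304 = 0.8398.

0.8398c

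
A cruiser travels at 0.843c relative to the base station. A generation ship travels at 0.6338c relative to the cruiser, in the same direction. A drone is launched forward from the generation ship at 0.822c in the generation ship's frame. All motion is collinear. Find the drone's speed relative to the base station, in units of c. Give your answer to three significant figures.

First combine the drone and generation ship (S''→S'): u₁ = (0.822 + 0.6338)/(1 + 0.822×0.6338) = 1.4558/1.5209836 = 0.95714.
Then combine with the cruiser (S'→S): u = (0.95714 + 0.843)/(1 + 0.95714×0.843) = 1.80014/1.80686902 = 0.99628.

0.996c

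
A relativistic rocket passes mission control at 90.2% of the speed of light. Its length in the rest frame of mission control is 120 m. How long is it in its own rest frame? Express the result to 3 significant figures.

γ = 1/√(1 − β²) = 1/√(1 − 0.813604) = 1/√0.186396 = 1/0.431736 = 2.3162.
Proper length: L₀ = γ·L = 2.3162 × 120 = 278 m.

278 m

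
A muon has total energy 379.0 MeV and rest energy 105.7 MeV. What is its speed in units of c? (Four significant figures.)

0.9603c

Total energy E = γmc² gives γ = 379.0/105.7 = 3.5856.
Hence β = √(1 − 1/γ²) = √(1 − 0.0777815) = √0.9222185 = 0.9603.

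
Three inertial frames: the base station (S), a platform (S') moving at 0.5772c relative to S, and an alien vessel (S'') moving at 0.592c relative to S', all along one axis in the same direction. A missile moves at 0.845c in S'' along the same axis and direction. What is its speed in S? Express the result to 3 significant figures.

0.989c

Apply u = (u'+v)/(1+u'v) twice. Missile in the platform frame: (0.845+0.592)/(1+0.845·0.592) = 1.437/1.50024 = 0.95785c.
That velocity, transformed to the rest frame of the base station: (0.95785+0.5772)/(1+0.95785·0.5772) = 1.53505/1.55287102 = 0.98852c.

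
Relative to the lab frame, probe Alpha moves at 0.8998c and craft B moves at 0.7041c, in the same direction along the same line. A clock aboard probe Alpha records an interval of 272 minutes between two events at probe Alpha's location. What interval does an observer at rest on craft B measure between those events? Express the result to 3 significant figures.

322 minutes

Transform probe Alpha's velocity into craft B's frame: (0.8998 − 0.7041)/(1 − 0.8998·0.7041) = 0.1957/0.36645082, so the relative speed is 0.53404c.
γ for this relative speed: γ = 1/√(1 − 0.285199) = 1.1828.
The clock on probe Alpha records proper time, so craft B measures Δt = γΔτ = 1.1828 × 272 = 322 minutes.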